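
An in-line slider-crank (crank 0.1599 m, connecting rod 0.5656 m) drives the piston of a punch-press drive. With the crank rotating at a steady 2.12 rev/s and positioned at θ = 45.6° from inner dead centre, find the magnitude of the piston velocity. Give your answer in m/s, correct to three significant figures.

ω = 2π·2.12 = 13.32 rad/s
For an in-line slider-crank, x = r cosθ + √(L² − r² sin²θ), so v = −rω sinθ·[1 + r cosθ/√(L² − r² sin²θ)].
With r = 0.1599 m, L = 0.5656 m, θ = 45.6°: √(L² − r² sin²θ) = 0.55394 m.
v = −0.1599·13.32·0.71447·[1 + 0.1599·0.69966/0.55394] = -1.8291 m/s.
|v| = 1.8291 m/s.

1.83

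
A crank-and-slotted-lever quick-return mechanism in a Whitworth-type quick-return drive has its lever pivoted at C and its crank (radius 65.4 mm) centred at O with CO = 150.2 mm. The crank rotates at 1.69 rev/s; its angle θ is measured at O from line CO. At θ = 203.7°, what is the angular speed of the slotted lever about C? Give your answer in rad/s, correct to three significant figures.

ω = 10.62 rad/s (from 1.69 rev/s).
Crank pin A relative to C: A = (d + r cosθ, r sinθ); lever angle φ = atan2(r sinθ, d + r cosθ).
Differentiating tanφ: φ̇ = rω(d cosθ + r)/(d² + r² + 2dr cosθ).
d² + r² + 2dr cosθ = |CA|² = 0.00884795 m²;  d cosθ + r = -0.072133 m.
|ω_lever| = |0.0654·10.62·-0.072133| / 0.00884795 = 5.6615 rad/s.

5.66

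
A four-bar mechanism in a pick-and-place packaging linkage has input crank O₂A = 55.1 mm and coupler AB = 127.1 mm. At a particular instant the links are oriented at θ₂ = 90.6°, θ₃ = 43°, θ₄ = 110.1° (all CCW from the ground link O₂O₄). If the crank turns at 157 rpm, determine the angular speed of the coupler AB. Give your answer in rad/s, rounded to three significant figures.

2.58

ω₂ = 16.44 rad/s (from 157 rpm).
Differentiating the loop-closure r₂e^{iθ₂}+r₃e^{iθ₃}=r₁+r₄e^{iθ₄} gives r₂ω₂e^{iθ₂}+r₃ω₃e^{iθ₃}=r₄ω₄e^{iθ₄}.
Eliminating the other unknown: ω₃ = r₂ω₂ sin(θ₄−θ₂) / [r₃ sin(θ₃−θ₄)].
Numerator sine = +0.33381; denominator sine = -0.92119.
Result = 0.0551·16.44·(+0.33381) / (0.1271·(-0.92119)) = -2.5828 rad/s; magnitude 2.5828 rad/s.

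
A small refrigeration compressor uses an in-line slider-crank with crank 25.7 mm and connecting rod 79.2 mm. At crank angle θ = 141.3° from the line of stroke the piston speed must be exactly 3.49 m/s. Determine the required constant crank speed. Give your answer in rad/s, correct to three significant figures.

For an in-line slider-crank, |v_piston| = rω|sinθ|·[1 + r cosθ/√(L² − r² sin²θ)].
With r = 0.0257 m, L = 0.0792 m, θ = 141.3°: the bracketed kinematic factor |dx/dθ| = 0.011913 m.
ω = v/|dx/dθ| = 3.49/0.011913 = 292.96 rad/s.

293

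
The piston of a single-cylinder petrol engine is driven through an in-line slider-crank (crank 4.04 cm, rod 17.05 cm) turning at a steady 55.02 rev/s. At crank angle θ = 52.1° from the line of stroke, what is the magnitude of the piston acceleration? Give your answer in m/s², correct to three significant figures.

2700

ω = 2π·55 = 345.7 rad/s
x(θ) = r cosθ + √(L² − r² sin²θ); with ω constant, a = ω²·d²x/dθ².
d²x/dθ² = −r cosθ − r²(cos2θ)/√u − r⁴ sin²2θ/(4u^{3/2}),  u = L² − r² sin²θ = 0.028054 m².
Substituting r = 0.0404 m, L = 0.1705 m, θ = 52.1°: d²x/dθ² = -0.02256 m.
a = ω²·d²x/dθ² = (345.7)²·(-0.02256) = -2696.1 m/s²;  |a| = 2696.1 m/s².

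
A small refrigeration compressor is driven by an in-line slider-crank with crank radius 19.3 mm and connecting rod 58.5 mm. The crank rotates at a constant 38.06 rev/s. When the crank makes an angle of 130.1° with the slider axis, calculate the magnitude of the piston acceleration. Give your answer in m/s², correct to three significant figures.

764

ω = 2π·38.1 = 239.1 rad/s
x(θ) = r cosθ + √(L² − r² sin²θ); with ω constant, a = ω²·d²x/dθ².
d²x/dθ² = −r cosθ − r²(cos2θ)/√u − r⁴ sin²2θ/(4u^{3/2}),  u = L² − r² sin²θ = 0.0032043 m².
Substituting r = 0.0193 m, L = 0.0585 m, θ = 130.1°: d²x/dθ² = +0.013366 m.
a = ω²·d²x/dθ² = (239.1)²·(+0.013366) = +764.36 m/s²;  |a| = 764.36 m/s².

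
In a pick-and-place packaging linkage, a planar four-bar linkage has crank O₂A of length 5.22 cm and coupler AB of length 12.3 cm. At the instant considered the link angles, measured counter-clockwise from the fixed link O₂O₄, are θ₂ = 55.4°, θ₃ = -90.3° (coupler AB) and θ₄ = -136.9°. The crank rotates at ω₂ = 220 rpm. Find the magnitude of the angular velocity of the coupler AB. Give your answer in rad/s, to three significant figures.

ω₂ = 23.04 rad/s (from 220 rpm).
Differentiating the loop-closure r₂e^{iθ₂}+r₃e^{iθ₃}=r₁+r₄e^{iθ₄} gives r₂ω₂e^{iθ₂}+r₃ω₃e^{iθ₃}=r₄ω₄e^{iθ₄}.
Eliminating the other unknown: ω₃ = r₂ω₂ sin(θ₄−θ₂) / [r₃ sin(θ₃−θ₄)].
Numerator sine = +0.21303; denominator sine = +0.72657.
Result = 0.0522·23.04·(+0.21303) / (0.123·(+0.72657)) = +2.8667 rad/s; magnitude 2.8667 rad/s.

2.87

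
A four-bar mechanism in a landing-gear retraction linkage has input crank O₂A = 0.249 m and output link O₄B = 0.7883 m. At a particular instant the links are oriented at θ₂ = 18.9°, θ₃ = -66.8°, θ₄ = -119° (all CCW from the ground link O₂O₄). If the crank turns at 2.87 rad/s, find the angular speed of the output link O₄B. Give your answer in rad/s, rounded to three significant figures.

ω₂ = 2.87 rad/s
Differentiating the loop-closure r₂e^{iθ₂}+r₃e^{iθ₃}=r₁+r₄e^{iθ₄} gives r₂ω₂e^{iθ₂}+r₃ω₃e^{iθ₃}=r₄ω₄e^{iθ₄}.
Eliminating the other unknown: ω₄ = r₂ω₂ sin(θ₂−θ₃) / [r₄ sin(θ₄−θ₃)].
Numerator sine = +0.99719; denominator sine = -0.79016.
Result = 0.249·2.87·(+0.99719) / (0.7883·(-0.79016)) = -1.1441 rad/s; magnitude 1.1441 rad/s.

1.14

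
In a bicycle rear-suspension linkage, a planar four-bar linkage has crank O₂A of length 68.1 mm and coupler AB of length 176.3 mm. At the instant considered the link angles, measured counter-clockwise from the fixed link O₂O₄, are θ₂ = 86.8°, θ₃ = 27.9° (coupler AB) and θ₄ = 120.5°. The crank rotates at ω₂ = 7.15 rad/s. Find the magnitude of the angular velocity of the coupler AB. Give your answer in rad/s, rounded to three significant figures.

ω₂ = 7.15 rad/s
Differentiating the loop-closure r₂e^{iθ₂}+r₃e^{iθ₃}=r₁+r₄e^{iθ₄} gives r₂ω₂e^{iθ₂}+r₃ω₃e^{iθ₃}=r₄ω₄e^{iθ₄}.
Eliminating the other unknown: ω₃ = r₂ω₂ sin(θ₄−θ₂) / [r₃ sin(θ₃−θ₄)].
Numerator sine = +0.55484; denominator sine = -0.99897.
Result = 0.0681·7.15·(+0.55484) / (0.1763·(-0.99897)) = -1.534 rad/s; magnitude 1.534 rad/s.

1.53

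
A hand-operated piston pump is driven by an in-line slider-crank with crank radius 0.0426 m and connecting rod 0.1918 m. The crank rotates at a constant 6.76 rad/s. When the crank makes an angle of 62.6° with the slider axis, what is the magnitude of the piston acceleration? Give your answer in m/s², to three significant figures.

ω = 6.76 rad/s
x(θ) = r cosθ + √(L² − r² sin²θ); with ω constant, a = ω²·d²x/dθ².
d²x/dθ² = −r cosθ − r²(cos2θ)/√u − r⁴ sin²2θ/(4u^{3/2}),  u = L² − r² sin²θ = 0.0353568 m².
Substituting r = 0.0426 m, L = 0.1918 m, θ = 62.6°: d²x/dθ² = -0.014124 m.
a = ω²·d²x/dθ² = (6.76)²·(-0.014124) = -0.64543 m/s²;  |a| = 0.64543 m/s².

0.645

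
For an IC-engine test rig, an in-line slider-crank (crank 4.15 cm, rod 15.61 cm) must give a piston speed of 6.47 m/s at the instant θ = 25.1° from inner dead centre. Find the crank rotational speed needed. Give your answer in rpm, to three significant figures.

For an in-line slider-crank, |v_piston| = rω|sinθ|·[1 + r cosθ/√(L² − r² sin²θ)].
With r = 0.0415 m, L = 0.1561 m, θ = 25.1°: the bracketed kinematic factor |dx/dθ| = 0.02187 m.
ω = v/|dx/dθ| = 6.47/0.02187 = 295.84 rad/s.
N = 60ω/(2π) = 2825.1 rpm.

2830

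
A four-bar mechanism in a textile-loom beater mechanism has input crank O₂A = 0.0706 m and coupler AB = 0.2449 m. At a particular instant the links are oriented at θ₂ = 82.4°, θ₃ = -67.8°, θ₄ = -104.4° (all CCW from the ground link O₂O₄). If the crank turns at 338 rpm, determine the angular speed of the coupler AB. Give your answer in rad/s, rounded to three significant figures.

2.03

ω₂ = 35.4 rad/s (from 338 rpm).
Differentiating the loop-closure r₂e^{iθ₂}+r₃e^{iθ₃}=r₁+r₄e^{iθ₄} gives r₂ω₂e^{iθ₂}+r₃ω₃e^{iθ₃}=r₄ω₄e^{iθ₄}.
Eliminating the other unknown: ω₃ = r₂ω₂ sin(θ₄−θ₂) / [r₃ sin(θ₃−θ₄)].
Numerator sine = +0.11840; denominator sine = +0.59622.
Result = 0.0706·35.4·(+0.11840) / (0.2449·(+0.59622)) = +2.0264 rad/s; magnitude 2.0264 rad/s.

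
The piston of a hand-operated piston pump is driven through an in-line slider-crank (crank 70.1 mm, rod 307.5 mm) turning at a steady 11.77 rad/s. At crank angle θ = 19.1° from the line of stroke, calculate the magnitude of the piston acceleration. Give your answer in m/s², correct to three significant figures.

10.9

ω = 11.77 rad/s
x(θ) = r cosθ + √(L² − r² sin²θ); with ω constant, a = ω²·d²x/dθ².
d²x/dθ² = −r cosθ − r²(cos2θ)/√u − r⁴ sin²2θ/(4u^{3/2}),  u = L² − r² sin²θ = 0.0940301 m².
Substituting r = 0.0701 m, L = 0.3075 m, θ = 19.1°: d²x/dθ² = -0.078914 m.
a = ω²·d²x/dθ² = (11.77)²·(-0.078914) = -10.932 m/s²;  |a| = 10.932 m/s².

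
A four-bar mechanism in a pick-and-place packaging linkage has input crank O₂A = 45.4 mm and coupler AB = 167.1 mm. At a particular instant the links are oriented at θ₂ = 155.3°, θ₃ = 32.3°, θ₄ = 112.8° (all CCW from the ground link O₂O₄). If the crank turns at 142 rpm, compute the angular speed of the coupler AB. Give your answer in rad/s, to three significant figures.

2.77

ω₂ = 14.87 rad/s (from 142 rpm).
Differentiating the loop-closure r₂e^{iθ₂}+r₃e^{iθ₃}=r₁+r₄e^{iθ₄} gives r₂ω₂e^{iθ₂}+r₃ω₃e^{iθ₃}=r₄ω₄e^{iθ₄}.
Eliminating the other unknown: ω₃ = r₂ω₂ sin(θ₄−θ₂) / [r₃ sin(θ₃−θ₄)].
Numerator sine = -0.67559; denominator sine = -0.98629.
Result = 0.0454·14.87·(-0.67559) / (0.1671·(-0.98629)) = +2.7674 rad/s; magnitude 2.7674 rad/s.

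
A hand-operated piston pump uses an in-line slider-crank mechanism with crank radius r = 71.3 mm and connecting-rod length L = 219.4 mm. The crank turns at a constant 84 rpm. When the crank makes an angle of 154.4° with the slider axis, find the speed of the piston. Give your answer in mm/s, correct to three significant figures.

191

ω = 2π·84/60 = 8.796 rad/s
For an in-line slider-crank, x = r cosθ + √(L² − r² sin²θ), so v = −rω sinθ·[1 + r cosθ/√(L² − r² sin²θ)].
With r = 0.0713 m, L = 0.2194 m, θ = 154.4°: √(L² − r² sin²θ) = 0.21723 m.
v = −0.0713·8.796·0.43209·[1 + 0.0713·-0.90183/0.21723] = -0.19078 m/s.
|v| = 0.19078 m/s = 190.78 mm/s.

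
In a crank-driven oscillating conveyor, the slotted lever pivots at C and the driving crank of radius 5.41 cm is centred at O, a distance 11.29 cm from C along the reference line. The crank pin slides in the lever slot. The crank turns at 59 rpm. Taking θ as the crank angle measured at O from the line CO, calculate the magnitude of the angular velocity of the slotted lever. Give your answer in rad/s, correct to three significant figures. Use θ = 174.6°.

5.55

ω = 6.178 rad/s (from 59 rpm).
Crank pin A relative to C: A = (d + r cosθ, r sinθ); lever angle φ = atan2(r sinθ, d + r cosθ).
Differentiating tanφ: φ̇ = rω(d cosθ + r)/(d² + r² + 2dr cosθ).
d² + r² + 2dr cosθ = |CA|² = 0.00351165 m²;  d cosθ + r = -0.058299 m.
|ω_lever| = |0.0541·6.178·-0.058299| / 0.00351165 = 5.5492 rad/s.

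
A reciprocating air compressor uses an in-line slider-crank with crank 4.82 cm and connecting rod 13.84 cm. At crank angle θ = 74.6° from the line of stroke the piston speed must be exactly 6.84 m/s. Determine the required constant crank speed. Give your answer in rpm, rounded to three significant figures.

1280

For an in-line slider-crank, |v_piston| = rω|sinθ|·[1 + r cosθ/√(L² − r² sin²θ)].
With r = 0.0482 m, L = 0.1384 m, θ = 74.6°: the bracketed kinematic factor |dx/dθ| = 0.051032 m.
ω = v/|dx/dθ| = 6.84/0.051032 = 134.03 rad/s.
N = 60ω/(2π) = 1279.9 rpm.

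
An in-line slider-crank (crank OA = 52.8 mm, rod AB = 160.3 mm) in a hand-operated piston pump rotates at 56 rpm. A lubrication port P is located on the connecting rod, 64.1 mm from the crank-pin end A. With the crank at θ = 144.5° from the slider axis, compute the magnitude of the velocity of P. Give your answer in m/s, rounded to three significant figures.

0.220

ω = 5.864 rad/s.  Crank-pin speed |V_A| = rω = 0.30964 m/s, perpendicular to OA.
Rod angle: sinφ = −(r/L) sinθ ⇒ φ = -11.027°; ω_rod = −rω cosθ/√(L²−r²sin²θ) = +1.6021 rad/s.
V_P = V_A + ω_rod × AP, with AP = 0.0641 m along the rod.
Components: V_Px = −rω sinθ − a·ω_rod·sinφ = -0.16016 m/s;  V_Py = rω cosθ + a·ω_rod·cosφ = -0.15128 m/s.
|V_P| = √(V_Px² + V_Py²) = 0.22031 m/s.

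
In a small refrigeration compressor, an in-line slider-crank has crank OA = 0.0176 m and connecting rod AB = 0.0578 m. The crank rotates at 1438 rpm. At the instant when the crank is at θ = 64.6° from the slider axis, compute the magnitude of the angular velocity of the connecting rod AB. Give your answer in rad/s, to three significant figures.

20.5

ω = 150.6 rad/s (converted from 1438 rpm).
The rod makes angle φ with the slider axis where L sinφ = r sinθ; differentiating, L cosφ·φ̇ = r ω cosθ.
L cosφ = √(L² − r² sin²θ) = 0.05557 m.
|ω_rod| = r ω |cosθ| / √(L² − r² sin²θ) = 0.0176·150.6·0.42894/0.05557 = 20.457 rad/s.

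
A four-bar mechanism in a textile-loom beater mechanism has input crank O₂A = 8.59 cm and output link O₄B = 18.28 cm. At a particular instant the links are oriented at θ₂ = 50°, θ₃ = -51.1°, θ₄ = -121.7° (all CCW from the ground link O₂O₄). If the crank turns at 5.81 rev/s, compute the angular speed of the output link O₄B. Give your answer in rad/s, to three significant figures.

ω₂ = 36.51 rad/s (from 5.81 rev/s).
Differentiating the loop-closure r₂e^{iθ₂}+r₃e^{iθ₃}=r₁+r₄e^{iθ₄} gives r₂ω₂e^{iθ₂}+r₃ω₃e^{iθ₃}=r₄ω₄e^{iθ₄}.
Eliminating the other unknown: ω₄ = r₂ω₂ sin(θ₂−θ₃) / [r₄ sin(θ₄−θ₃)].
Numerator sine = +0.98129; denominator sine = -0.94322.
Result = 0.0859·36.51·(+0.98129) / (0.1828·(-0.94322)) = -17.847 rad/s; magnitude 17.847 rad/s.

17.8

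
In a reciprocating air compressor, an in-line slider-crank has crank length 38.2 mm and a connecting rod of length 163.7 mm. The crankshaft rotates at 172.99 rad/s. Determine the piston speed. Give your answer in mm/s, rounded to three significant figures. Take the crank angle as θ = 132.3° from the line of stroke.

4110

ω = 173 rad/s
For an in-line slider-crank, x = r cosθ + √(L² − r² sin²θ), so v = −rω sinθ·[1 + r cosθ/√(L² − r² sin²θ)].
With r = 0.0382 m, L = 0.1637 m, θ = 132.3°: √(L² − r² sin²θ) = 0.16124 m.
v = −0.0382·173·0.73963·[1 + 0.0382·-0.67301/0.16124] = -4.1083 m/s.
|v| = 4.1083 m/s = 4108.3 mm/s.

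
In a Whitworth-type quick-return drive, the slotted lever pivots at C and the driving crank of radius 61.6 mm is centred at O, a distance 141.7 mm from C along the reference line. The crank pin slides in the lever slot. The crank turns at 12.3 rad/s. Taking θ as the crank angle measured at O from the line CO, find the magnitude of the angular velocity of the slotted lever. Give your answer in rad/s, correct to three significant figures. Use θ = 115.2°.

ω = 12.3 rad/s
Crank pin A relative to C: A = (d + r cosθ, r sinθ); lever angle φ = atan2(r sinθ, d + r cosθ).
Differentiating tanφ: φ̇ = rω(d cosθ + r)/(d² + r² + 2dr cosθ).
d² + r² + 2dr cosθ = |CA|² = 0.0164404 m²;  d cosθ + r = +0.0012671 m.
|ω_lever| = |0.0616·12.3·+0.0012671| / 0.0164404 = 0.058395 rad/s.

0.0584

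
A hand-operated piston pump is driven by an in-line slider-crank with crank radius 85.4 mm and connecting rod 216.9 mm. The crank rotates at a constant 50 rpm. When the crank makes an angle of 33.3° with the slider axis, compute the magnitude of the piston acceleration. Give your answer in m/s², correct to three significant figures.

ω = 2π·50/60 = 5.236 rad/s
x(θ) = r cosθ + √(L² − r² sin²θ); with ω constant, a = ω²·d²x/dθ².
d²x/dθ² = −r cosθ − r²(cos2θ)/√u − r⁴ sin²2θ/(4u^{3/2}),  u = L² − r² sin²θ = 0.0448473 m².
Substituting r = 0.0854 m, L = 0.2169 m, θ = 33.3°: d²x/dθ² = -0.086235 m.
a = ω²·d²x/dθ² = (5.236)²·(-0.086235) = -2.3642 m/s²;  |a| = 2.3642 m/s².

2.36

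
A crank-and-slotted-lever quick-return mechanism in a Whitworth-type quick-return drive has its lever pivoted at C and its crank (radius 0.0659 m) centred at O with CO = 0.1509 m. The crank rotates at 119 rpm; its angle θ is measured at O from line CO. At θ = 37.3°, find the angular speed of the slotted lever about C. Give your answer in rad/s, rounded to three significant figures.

3.56

ω = 12.46 rad/s (from 119 rpm).
Crank pin A relative to C: A = (d + r cosθ, r sinθ); lever angle φ = atan2(r sinθ, d + r cosθ).
Differentiating tanφ: φ̇ = rω(d cosθ + r)/(d² + r² + 2dr cosθ).
d² + r² + 2dr cosθ = |CA|² = 0.0429345 m²;  d cosθ + r = +0.18594 m.
|ω_lever| = |0.0659·12.46·+0.18594| / 0.0429345 = 3.5565 rad/s.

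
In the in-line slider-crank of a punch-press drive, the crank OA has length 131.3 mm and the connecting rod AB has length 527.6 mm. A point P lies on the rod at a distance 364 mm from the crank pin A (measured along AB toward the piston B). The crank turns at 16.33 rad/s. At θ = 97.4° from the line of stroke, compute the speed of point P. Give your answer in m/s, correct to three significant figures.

ω = 16.33 rad/s.  Crank-pin speed |V_A| = rω = 2.1441 m/s, perpendicular to OA.
Rod angle: sinφ = −(r/L) sinθ ⇒ φ = -14.288°; ω_rod = −rω cosθ/√(L²−r²sin²θ) = +0.54012 rad/s.
V_P = V_A + ω_rod × AP, with AP = 0.364 m along the rod.
Components: V_Px = −rω sinθ − a·ω_rod·sinφ = -2.0778 m/s;  V_Py = rω cosθ + a·ω_rod·cosφ = -0.085631 m/s.
|V_P| = √(V_Px² + V_Py²) = 2.0795 m/s.

2.08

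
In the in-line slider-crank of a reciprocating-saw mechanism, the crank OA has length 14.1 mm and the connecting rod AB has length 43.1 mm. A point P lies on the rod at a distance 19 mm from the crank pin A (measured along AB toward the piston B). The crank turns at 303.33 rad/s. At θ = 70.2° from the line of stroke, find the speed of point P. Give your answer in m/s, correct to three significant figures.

ω = 303.3 rad/s.  Crank-pin speed |V_A| = rω = 4.277 m/s, perpendicular to OA.
Rod angle: sinφ = −(r/L) sinθ ⇒ φ = -17.927°; ω_rod = −rω cosθ/√(L²−r²sin²θ) = -35.329 rad/s.
V_P = V_A + ω_rod × AP, with AP = 0.019 m along the rod.
Components: V_Px = −rω sinθ − a·ω_rod·sinφ = -4.2307 m/s;  V_Py = rω cosθ + a·ω_rod·cosφ = +0.8101 m/s.
|V_P| = √(V_Px² + V_Py²) = 4.3076 m/s.

4.31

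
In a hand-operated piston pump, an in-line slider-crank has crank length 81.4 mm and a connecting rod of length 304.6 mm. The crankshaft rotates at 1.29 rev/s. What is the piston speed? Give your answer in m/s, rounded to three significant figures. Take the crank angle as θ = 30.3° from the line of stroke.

ω = 2π·1.29 = 8.105 rad/s
For an in-line slider-crank, x = r cosθ + √(L² − r² sin²θ), so v = −rω sinθ·[1 + r cosθ/√(L² − r² sin²θ)].
With r = 0.0814 m, L = 0.3046 m, θ = 30.3°: √(L² − r² sin²θ) = 0.30182 m.
v = −0.0814·8.105·0.50453·[1 + 0.0814·0.86340/0.30182] = -0.41038 m/s.
|v| = 0.41038 m/s.

0.410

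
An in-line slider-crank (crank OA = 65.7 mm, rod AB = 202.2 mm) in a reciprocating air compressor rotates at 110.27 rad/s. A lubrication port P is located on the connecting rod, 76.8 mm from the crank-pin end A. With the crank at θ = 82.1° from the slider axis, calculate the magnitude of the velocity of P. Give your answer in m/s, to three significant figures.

7.33

ω = 110.3 rad/s.  Crank-pin speed |V_A| = rω = 7.2447 m/s, perpendicular to OA.
Rod angle: sinφ = −(r/L) sinθ ⇒ φ = -18.774°; ω_rod = −rω cosθ/√(L²−r²sin²θ) = -5.2013 rad/s.
V_P = V_A + ω_rod × AP, with AP = 0.0768 m along the rod.
Components: V_Px = −rω sinθ − a·ω_rod·sinφ = -7.3045 m/s;  V_Py = rω cosθ + a·ω_rod·cosφ = +0.61754 m/s.
|V_P| = √(V_Px² + V_Py²) = 7.3306 m/s.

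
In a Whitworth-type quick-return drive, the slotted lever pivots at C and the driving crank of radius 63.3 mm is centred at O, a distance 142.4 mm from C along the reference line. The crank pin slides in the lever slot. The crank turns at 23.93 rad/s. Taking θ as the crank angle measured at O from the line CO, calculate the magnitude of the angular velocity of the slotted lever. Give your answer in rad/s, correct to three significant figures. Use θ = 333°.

7.14

ω = 23.93 rad/s
Crank pin A relative to C: A = (d + r cosθ, r sinθ); lever angle φ = atan2(r sinθ, d + r cosθ).
Differentiating tanφ: φ̇ = rω(d cosθ + r)/(d² + r² + 2dr cosθ).
d² + r² + 2dr cosθ = |CA|² = 0.0403476 m²;  d cosθ + r = +0.19018 m.
|ω_lever| = |0.0633·23.93·+0.19018| / 0.0403476 = 7.1399 rad/s.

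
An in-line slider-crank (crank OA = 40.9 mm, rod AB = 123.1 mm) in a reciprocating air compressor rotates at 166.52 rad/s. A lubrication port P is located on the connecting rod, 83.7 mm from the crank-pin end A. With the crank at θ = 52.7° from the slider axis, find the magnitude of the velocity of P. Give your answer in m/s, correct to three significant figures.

ω = 166.5 rad/s.  Crank-pin speed |V_A| = rω = 6.8107 m/s, perpendicular to OA.
Rod angle: sinφ = −(r/L) sinθ ⇒ φ = -15.325°; ω_rod = −rω cosθ/√(L²−r²sin²θ) = -34.763 rad/s.
V_P = V_A + ω_rod × AP, with AP = 0.0837 m along the rod.
Components: V_Px = −rω sinθ − a·ω_rod·sinφ = -6.1867 m/s;  V_Py = rω cosθ + a·ω_rod·cosφ = +1.321 m/s.
|V_P| = √(V_Px² + V_Py²) = 6.3262 m/s.

6.33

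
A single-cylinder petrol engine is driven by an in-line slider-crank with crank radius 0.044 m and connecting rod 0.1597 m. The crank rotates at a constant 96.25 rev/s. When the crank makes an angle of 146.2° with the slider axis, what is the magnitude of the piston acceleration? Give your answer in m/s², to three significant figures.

11600

ω = 2π·96.3 = 604.8 rad/s
x(θ) = r cosθ + √(L² − r² sin²θ); with ω constant, a = ω²·d²x/dθ².
d²x/dθ² = −r cosθ − r²(cos2θ)/√u − r⁴ sin²2θ/(4u^{3/2}),  u = L² − r² sin²θ = 0.024905 m².
Substituting r = 0.044 m, L = 0.1597 m, θ = 146.2°: d²x/dθ² = +0.031685 m.
a = ω²·d²x/dθ² = (604.8)²·(+0.031685) = +11588 m/s²;  |a| = 11588 m/s².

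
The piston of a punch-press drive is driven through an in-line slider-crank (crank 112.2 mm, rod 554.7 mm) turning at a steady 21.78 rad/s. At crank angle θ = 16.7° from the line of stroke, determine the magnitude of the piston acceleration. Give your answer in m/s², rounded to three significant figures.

ω = 21.78 rad/s
x(θ) = r cosθ + √(L² − r² sin²θ); with ω constant, a = ω²·d²x/dθ².
d²x/dθ² = −r cosθ − r²(cos2θ)/√u − r⁴ sin²2θ/(4u^{3/2}),  u = L² − r² sin²θ = 0.306653 m².
Substituting r = 0.1122 m, L = 0.5547 m, θ = 16.7°: d²x/dθ² = -0.12652 m.
a = ω²·d²x/dθ² = (21.78)²·(-0.12652) = -60.016 m/s²;  |a| = 60.016 m/s².

60.0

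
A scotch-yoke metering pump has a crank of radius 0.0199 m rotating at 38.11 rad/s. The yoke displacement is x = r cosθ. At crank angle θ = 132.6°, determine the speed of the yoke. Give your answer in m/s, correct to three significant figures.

ω = 38.11 rad/s
x = r cosθ ⇒ ẋ = −rω sinθ.
|v| = rω|sinθ| = 0.0199·38.11·|sin 132.6°| = 0.55825 m/s.

0.558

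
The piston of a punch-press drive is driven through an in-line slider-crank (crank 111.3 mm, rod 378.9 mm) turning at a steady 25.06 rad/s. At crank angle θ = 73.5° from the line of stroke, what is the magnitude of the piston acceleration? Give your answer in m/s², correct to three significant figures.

ω = 25.06 rad/s
x(θ) = r cosθ + √(L² − r² sin²θ); with ω constant, a = ω²·d²x/dθ².
d²x/dθ² = −r cosθ − r²(cos2θ)/√u − r⁴ sin²2θ/(4u^{3/2}),  u = L² − r² sin²θ = 0.132177 m².
Substituting r = 0.1113 m, L = 0.3789 m, θ = 73.5°: d²x/dθ² = -0.0032715 m.
a = ω²·d²x/dθ² = (25.06)²·(-0.0032715) = -2.0545 m/s²;  |a| = 2.0545 m/s².

2.05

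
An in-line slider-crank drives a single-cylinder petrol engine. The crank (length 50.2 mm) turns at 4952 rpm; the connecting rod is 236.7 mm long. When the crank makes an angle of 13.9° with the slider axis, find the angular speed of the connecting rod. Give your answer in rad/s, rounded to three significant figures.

ω = 518.6 rad/s (converted from 4952 rpm).
The rod makes angle φ with the slider axis where L sinφ = r sinθ; differentiating, L cosφ·φ̇ = r ω cosθ.
L cosφ = √(L² − r² sin²θ) = 0.23639 m.
|ω_rod| = r ω |cosθ| / √(L² − r² sin²θ) = 0.0502·518.6·0.97072/0.23639 = 106.9 rad/s.

107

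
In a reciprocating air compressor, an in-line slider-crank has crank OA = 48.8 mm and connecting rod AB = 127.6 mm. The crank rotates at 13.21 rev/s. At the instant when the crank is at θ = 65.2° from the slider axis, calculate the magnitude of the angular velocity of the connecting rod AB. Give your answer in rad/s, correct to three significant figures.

ω = 83 rad/s (converted from 13.21 rev/s).
The rod makes angle φ with the slider axis where L sinφ = r sinθ; differentiating, L cosφ·φ̇ = r ω cosθ.
L cosφ = √(L² − r² sin²θ) = 0.11966 m.
|ω_rod| = r ω |cosθ| / √(L² − r² sin²θ) = 0.0488·83·0.41945/0.11966 = 14.198 rad/s.

14.2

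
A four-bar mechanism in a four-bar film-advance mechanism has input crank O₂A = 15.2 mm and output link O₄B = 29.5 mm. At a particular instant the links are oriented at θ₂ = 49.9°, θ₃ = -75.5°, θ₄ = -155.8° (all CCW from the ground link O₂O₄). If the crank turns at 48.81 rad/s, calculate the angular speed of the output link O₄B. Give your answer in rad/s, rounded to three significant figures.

20.8

ω₂ = 48.81 rad/s
Differentiating the loop-closure r₂e^{iθ₂}+r₃e^{iθ₃}=r₁+r₄e^{iθ₄} gives r₂ω₂e^{iθ₂}+r₃ω₃e^{iθ₃}=r₄ω₄e^{iθ₄}.
Eliminating the other unknown: ω₄ = r₂ω₂ sin(θ₂−θ₃) / [r₄ sin(θ₄−θ₃)].
Numerator sine = +0.81513; denominator sine = -0.98570.
Result = 0.0152·48.81·(+0.81513) / (0.0295·(-0.98570)) = -20.797 rad/s; magnitude 20.797 rad/s.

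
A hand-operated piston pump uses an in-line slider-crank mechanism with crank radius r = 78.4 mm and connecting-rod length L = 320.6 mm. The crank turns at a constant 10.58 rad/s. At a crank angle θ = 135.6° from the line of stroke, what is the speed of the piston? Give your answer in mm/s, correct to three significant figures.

ω = 10.58 rad/s
For an in-line slider-crank, x = r cosθ + √(L² − r² sin²θ), so v = −rω sinθ·[1 + r cosθ/√(L² − r² sin²θ)].
With r = 0.0784 m, L = 0.3206 m, θ = 135.6°: √(L² − r² sin²θ) = 0.31587 m.
v = −0.0784·10.58·0.69966·[1 + 0.0784·-0.71447/0.31587] = -0.47744 m/s.
|v| = 0.47744 m/s = 477.44 mm/s.

477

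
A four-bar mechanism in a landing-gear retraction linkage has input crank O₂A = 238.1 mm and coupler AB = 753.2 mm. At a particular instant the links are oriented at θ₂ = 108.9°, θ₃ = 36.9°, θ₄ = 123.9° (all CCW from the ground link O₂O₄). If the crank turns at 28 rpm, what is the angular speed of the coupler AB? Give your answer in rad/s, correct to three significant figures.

ω₂ = 2.932 rad/s (from 28 rpm).
Differentiating the loop-closure r₂e^{iθ₂}+r₃e^{iθ₃}=r₁+r₄e^{iθ₄} gives r₂ω₂e^{iθ₂}+r₃ω₃e^{iθ₃}=r₄ω₄e^{iθ₄}.
Eliminating the other unknown: ω₃ = r₂ω₂ sin(θ₄−θ₂) / [r₃ sin(θ₃−θ₄)].
Numerator sine = +0.25882; denominator sine = -0.99863.
Result = 0.2381·2.932·(+0.25882) / (0.7532·(-0.99863)) = -0.24023 rad/s; magnitude 0.24023 rad/s.

0.240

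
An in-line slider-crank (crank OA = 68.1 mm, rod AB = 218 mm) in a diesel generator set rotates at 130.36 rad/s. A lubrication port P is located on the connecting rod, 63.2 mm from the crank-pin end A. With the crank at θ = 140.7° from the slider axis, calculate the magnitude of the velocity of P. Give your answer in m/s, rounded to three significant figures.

7.15

ω = 130.4 rad/s.  Crank-pin speed |V_A| = rω = 8.8775 m/s, perpendicular to OA.
Rod angle: sinφ = −(r/L) sinθ ⇒ φ = -11.412°; ω_rod = −rω cosθ/√(L²−r²sin²θ) = +32.148 rad/s.
V_P = V_A + ω_rod × AP, with AP = 0.0632 m along the rod.
Components: V_Px = −rω sinθ − a·ω_rod·sinφ = -5.2208 m/s;  V_Py = rω cosθ + a·ω_rod·cosφ = -4.8782 m/s.
|V_P| = √(V_Px² + V_Py²) = 7.1452 m/s.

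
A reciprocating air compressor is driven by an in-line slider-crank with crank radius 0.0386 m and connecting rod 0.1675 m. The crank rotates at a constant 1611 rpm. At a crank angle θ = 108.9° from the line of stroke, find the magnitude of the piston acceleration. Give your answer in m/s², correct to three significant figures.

559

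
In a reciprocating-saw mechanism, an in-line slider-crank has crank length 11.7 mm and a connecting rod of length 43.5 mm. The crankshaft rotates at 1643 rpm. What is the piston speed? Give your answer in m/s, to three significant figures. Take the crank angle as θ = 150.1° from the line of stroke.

ω = 2π·1643/60 = 172.1 rad/s
For an in-line slider-crank, x = r cosθ + √(L² − r² sin²θ), so v = −rω sinθ·[1 + r cosθ/√(L² − r² sin²θ)].
With r = 0.0117 m, L = 0.0435 m, θ = 150.1°: √(L² − r² sin²θ) = 0.043107 m.
v = −0.0117·172.1·0.49849·[1 + 0.0117·-0.86690/0.043107] = -0.76737 m/s.
|v| = 0.76737 m/s.

0.767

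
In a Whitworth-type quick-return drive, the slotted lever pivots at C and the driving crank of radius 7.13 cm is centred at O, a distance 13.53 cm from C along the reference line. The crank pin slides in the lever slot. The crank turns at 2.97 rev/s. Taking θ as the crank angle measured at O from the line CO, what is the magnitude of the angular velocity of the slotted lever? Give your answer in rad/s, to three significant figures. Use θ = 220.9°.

ω = 18.66 rad/s (from 2.97 rev/s).
Crank pin A relative to C: A = (d + r cosθ, r sinθ); lever angle φ = atan2(r sinθ, d + r cosθ).
Differentiating tanφ: φ̇ = rω(d cosθ + r)/(d² + r² + 2dr cosθ).
d² + r² + 2dr cosθ = |CA|² = 0.00880651 m²;  d cosθ + r = -0.030967 m.
|ω_lever| = |0.0713·18.66·-0.030967| / 0.00880651 = 4.6787 rad/s.

4.68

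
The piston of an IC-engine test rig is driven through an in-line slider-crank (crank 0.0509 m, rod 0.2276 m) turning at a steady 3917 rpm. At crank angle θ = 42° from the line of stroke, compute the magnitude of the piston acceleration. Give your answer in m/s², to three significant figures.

6590

ω = 2π·3917/60 = 410.2 rad/s
x(θ) = r cosθ + √(L² − r² sin²θ); with ω constant, a = ω²·d²x/dθ².
d²x/dθ² = −r cosθ − r²(cos2θ)/√u − r⁴ sin²2θ/(4u^{3/2}),  u = L² − r² sin²θ = 0.0506418 m².
Substituting r = 0.0509 m, L = 0.2276 m, θ = 42°: d²x/dθ² = -0.039175 m.
a = ω²·d²x/dθ² = (410.2)²·(-0.039175) = -6591.4 m/s²;  |a| = 6591.4 m/s².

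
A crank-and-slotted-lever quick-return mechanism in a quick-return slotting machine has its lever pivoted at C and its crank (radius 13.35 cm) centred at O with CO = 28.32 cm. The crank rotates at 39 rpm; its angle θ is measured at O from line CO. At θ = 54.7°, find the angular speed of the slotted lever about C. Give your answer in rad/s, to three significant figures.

ω = 4.084 rad/s (from 39 rpm).
Crank pin A relative to C: A = (d + r cosθ, r sinθ); lever angle φ = atan2(r sinθ, d + r cosθ).
Differentiating tanφ: φ̇ = rω(d cosθ + r)/(d² + r² + 2dr cosθ).
d² + r² + 2dr cosθ = |CA|² = 0.141719 m²;  d cosθ + r = +0.29715 m.
|ω_lever| = |0.1335·4.084·+0.29715| / 0.141719 = 1.1432 rad/s.

1.14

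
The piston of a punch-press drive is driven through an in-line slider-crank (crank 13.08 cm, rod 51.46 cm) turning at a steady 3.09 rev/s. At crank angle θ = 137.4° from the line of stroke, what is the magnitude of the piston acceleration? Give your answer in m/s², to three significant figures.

ω = 2π·3.09 = 19.42 rad/s
x(θ) = r cosθ + √(L² − r² sin²θ); with ω constant, a = ω²·d²x/dθ².
d²x/dθ² = −r cosθ − r²(cos2θ)/√u − r⁴ sin²2θ/(4u^{3/2}),  u = L² − r² sin²θ = 0.256975 m².
Substituting r = 0.1308 m, L = 0.5146 m, θ = 137.4°: d²x/dθ² = +0.0929 m.
a = ω²·d²x/dθ² = (19.42)²·(+0.0929) = +35.018 m/s²;  |a| = 35.018 m/s².

35.0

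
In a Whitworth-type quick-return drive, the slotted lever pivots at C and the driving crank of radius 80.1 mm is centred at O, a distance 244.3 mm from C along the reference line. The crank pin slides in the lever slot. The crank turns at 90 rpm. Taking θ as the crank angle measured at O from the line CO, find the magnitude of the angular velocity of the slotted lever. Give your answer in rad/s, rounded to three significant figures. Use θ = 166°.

ω = 9.425 rad/s (from 90 rpm).
Crank pin A relative to C: A = (d + r cosθ, r sinθ); lever angle φ = atan2(r sinθ, d + r cosθ).
Differentiating tanφ: φ̇ = rω(d cosθ + r)/(d² + r² + 2dr cosθ).
d² + r² + 2dr cosθ = |CA|² = 0.0281242 m²;  d cosθ + r = -0.15694 m.
|ω_lever| = |0.0801·9.425·-0.15694| / 0.0281242 = 4.2128 rad/s.

4.21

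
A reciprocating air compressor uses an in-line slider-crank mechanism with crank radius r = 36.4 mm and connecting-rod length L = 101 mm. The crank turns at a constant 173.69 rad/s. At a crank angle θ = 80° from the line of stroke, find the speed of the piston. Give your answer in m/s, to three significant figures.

6.64

ω = 173.7 rad/s
For an in-line slider-crank, x = r cosθ + √(L² − r² sin²θ), so v = −rω sinθ·[1 + r cosθ/√(L² − r² sin²θ)].
With r = 0.0364 m, L = 0.101 m, θ = 80°: √(L² − r² sin²θ) = 0.094425 m.
v = −0.0364·173.7·0.98481·[1 + 0.0364·0.17365/0.094425] = -6.6431 m/s.
|v| = 6.6431 m/s.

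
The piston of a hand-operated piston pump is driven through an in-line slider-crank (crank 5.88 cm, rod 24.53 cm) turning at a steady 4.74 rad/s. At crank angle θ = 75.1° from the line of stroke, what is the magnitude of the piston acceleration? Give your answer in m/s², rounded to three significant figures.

0.0584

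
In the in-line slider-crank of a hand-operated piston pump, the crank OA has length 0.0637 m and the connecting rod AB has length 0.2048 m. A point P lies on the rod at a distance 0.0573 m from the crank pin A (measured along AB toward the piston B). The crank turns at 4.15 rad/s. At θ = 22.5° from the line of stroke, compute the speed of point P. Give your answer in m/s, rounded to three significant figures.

ω = 4.15 rad/s.  Crank-pin speed |V_A| = rω = 0.26436 m/s, perpendicular to OA.
Rod angle: sinφ = −(r/L) sinθ ⇒ φ = -6.836°; ω_rod = −rω cosθ/√(L²−r²sin²θ) = -1.2011 rad/s.
V_P = V_A + ω_rod × AP, with AP = 0.0573 m along the rod.
Components: V_Px = −rω sinθ − a·ω_rod·sinφ = -0.10936 m/s;  V_Py = rω cosθ + a·ω_rod·cosφ = +0.1759 m/s.
|V_P| = √(V_Px² + V_Py²) = 0.20712 m/s.

0.207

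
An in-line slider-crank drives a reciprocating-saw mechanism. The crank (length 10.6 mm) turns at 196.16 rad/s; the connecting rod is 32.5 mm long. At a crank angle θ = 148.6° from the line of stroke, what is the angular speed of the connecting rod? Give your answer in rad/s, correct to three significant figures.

55.4

ω = 196.2 rad/s
The rod makes angle φ with the slider axis where L sinφ = r sinθ; differentiating, L cosφ·φ̇ = r ω cosθ.
L cosφ = √(L² − r² sin²θ) = 0.032027 m.
|ω_rod| = r ω |cosθ| / √(L² − r² sin²θ) = 0.0106·196.2·0.85355/0.032027 = 55.415 rad/s.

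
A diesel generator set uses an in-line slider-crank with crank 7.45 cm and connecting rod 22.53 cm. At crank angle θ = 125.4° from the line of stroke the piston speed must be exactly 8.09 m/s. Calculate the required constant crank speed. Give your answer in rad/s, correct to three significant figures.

For an in-line slider-crank, |v_piston| = rω|sinθ|·[1 + r cosθ/√(L² − r² sin²θ)].
With r = 0.0745 m, L = 0.2253 m, θ = 125.4°: the bracketed kinematic factor |dx/dθ| = 0.048648 m.
ω = v/|dx/dθ| = 8.09/0.048648 = 166.3 rad/s.

166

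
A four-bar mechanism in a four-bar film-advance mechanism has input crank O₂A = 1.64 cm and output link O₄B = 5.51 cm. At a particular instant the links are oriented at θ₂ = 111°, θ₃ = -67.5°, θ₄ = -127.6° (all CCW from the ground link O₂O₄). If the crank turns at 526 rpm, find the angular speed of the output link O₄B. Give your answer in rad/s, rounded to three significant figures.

ω₂ = 55.08 rad/s (from 526 rpm).
Differentiating the loop-closure r₂e^{iθ₂}+r₃e^{iθ₃}=r₁+r₄e^{iθ₄} gives r₂ω₂e^{iθ₂}+r₃ω₃e^{iθ₃}=r₄ω₄e^{iθ₄}.
Eliminating the other unknown: ω₄ = r₂ω₂ sin(θ₂−θ₃) / [r₄ sin(θ₄−θ₃)].
Numerator sine = +0.02618; denominator sine = -0.86690.
Result = 0.0164·55.08·(+0.02618) / (0.0551·(-0.86690)) = -0.49506 rad/s; magnitude 0.49506 rad/s.

0.495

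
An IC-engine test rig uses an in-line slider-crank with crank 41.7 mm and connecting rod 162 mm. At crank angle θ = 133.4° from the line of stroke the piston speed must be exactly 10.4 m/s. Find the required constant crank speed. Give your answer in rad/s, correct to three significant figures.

For an in-line slider-crank, |v_piston| = rω|sinθ|·[1 + r cosθ/√(L² − r² sin²θ)].
With r = 0.0417 m, L = 0.162 m, θ = 133.4°: the bracketed kinematic factor |dx/dθ| = 0.024843 m.
ω = v/|dx/dθ| = 10.4/0.024843 = 418.62 rad/s.

419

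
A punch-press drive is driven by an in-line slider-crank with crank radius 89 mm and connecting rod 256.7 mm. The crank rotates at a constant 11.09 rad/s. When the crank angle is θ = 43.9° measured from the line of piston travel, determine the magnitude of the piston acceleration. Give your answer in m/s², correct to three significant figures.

ω = 11.09 rad/s
x(θ) = r cosθ + √(L² − r² sin²θ); with ω constant, a = ω²·d²x/dθ².
d²x/dθ² = −r cosθ − r²(cos2θ)/√u − r⁴ sin²2θ/(4u^{3/2}),  u = L² − r² sin²θ = 0.0620864 m².
Substituting r = 0.089 m, L = 0.2567 m, θ = 43.9°: d²x/dθ² = -0.066362 m.
a = ω²·d²x/dθ² = (11.09)²·(-0.066362) = -8.1617 m/s²;  |a| = 8.1617 m/s².

8.16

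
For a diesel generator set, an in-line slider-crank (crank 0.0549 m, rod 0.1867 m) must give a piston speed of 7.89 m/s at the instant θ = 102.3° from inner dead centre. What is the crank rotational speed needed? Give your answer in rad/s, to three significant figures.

157

For an in-line slider-crank, |v_piston| = rω|sinθ|·[1 + r cosθ/√(L² − r² sin²θ)].
With r = 0.0549 m, L = 0.1867 m, θ = 102.3°: the bracketed kinematic factor |dx/dθ| = 0.050132 m.
ω = v/|dx/dθ| = 7.89/0.050132 = 157.39 rad/s.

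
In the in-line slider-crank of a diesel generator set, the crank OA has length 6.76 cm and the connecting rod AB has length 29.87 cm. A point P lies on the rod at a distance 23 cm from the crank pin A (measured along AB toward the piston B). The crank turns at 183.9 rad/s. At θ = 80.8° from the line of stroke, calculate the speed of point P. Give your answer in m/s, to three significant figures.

12.6

ω = 183.9 rad/s.  Crank-pin speed |V_A| = rω = 12.432 m/s, perpendicular to OA.
Rod angle: sinφ = −(r/L) sinθ ⇒ φ = -12.909°; ω_rod = −rω cosθ/√(L²−r²sin²θ) = -6.8267 rad/s.
V_P = V_A + ω_rod × AP, with AP = 0.23 m along the rod.
Components: V_Px = −rω sinθ − a·ω_rod·sinφ = -12.622 m/s;  V_Py = rω cosθ + a·ω_rod·cosφ = +0.45714 m/s.
|V_P| = √(V_Px² + V_Py²) = 12.631 m/s.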